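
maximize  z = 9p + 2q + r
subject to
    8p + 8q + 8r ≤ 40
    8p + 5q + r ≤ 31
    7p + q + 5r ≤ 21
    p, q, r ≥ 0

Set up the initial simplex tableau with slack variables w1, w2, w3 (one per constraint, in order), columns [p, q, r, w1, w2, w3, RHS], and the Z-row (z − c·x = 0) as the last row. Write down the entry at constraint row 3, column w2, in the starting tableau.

0

Slack w2 belongs to constraint 2; its column is the unit vector e_2, so the entry in row 3 is 0.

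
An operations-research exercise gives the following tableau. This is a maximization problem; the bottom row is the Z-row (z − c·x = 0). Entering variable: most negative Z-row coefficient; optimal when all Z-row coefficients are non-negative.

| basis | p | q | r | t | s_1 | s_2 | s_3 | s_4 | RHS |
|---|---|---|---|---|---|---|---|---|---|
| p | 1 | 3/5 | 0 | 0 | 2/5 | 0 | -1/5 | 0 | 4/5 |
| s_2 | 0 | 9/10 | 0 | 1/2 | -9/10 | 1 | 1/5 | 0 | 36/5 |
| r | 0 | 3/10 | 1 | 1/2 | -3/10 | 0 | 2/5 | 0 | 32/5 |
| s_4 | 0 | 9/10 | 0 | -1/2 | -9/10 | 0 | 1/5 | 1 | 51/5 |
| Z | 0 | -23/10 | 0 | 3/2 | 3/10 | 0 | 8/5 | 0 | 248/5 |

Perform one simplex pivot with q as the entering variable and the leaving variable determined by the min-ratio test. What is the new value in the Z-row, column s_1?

Ratio test on column q — row 1: (4/5)/(3/5) = 4/3; row 2: (36/5)/(9/10) = 8; row 3: (32/5)/(3/10) = 64/3; row 4: (51/5)/(9/10) = 34/3. Minimum is 4/3 at row 1 (p leaves); pivot element 3/5.
Divide row 1 by 3/5; eliminate column q from the other rows.
Z-row update in column s_1: 3/10 − (-23/10)·(2/3) = 11/6.

11/6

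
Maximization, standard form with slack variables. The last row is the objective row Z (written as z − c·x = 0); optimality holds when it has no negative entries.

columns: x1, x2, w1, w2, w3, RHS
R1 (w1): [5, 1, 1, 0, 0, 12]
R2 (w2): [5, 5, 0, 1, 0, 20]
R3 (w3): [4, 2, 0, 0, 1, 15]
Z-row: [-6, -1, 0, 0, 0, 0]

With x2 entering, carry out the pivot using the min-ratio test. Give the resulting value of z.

Ratio test on column x2 — row 1: 12/1 = 12; row 2: 20/5 = 4; row 3: 15/2 = 15/2. Minimum is 4 at row 2 (w2 leaves); pivot element 5.
Pivot on row 2; the Z-row RHS becomes 0 − (-1)·4 = 4.

4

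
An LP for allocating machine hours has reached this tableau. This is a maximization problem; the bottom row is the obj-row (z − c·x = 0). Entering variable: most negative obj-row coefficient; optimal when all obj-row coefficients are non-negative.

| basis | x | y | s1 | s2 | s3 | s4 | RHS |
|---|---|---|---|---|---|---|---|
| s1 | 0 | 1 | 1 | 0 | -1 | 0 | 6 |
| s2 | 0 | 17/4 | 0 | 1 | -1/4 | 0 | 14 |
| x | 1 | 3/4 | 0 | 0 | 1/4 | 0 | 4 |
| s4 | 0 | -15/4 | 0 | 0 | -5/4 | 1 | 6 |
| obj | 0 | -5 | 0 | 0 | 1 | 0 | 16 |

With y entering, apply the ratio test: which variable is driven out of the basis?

Column y entries and ratios — s1: 6/1 = 6; s2: 14/(17/4) = 56/17; x: 4/(3/4) = 16/3; s4: -15/4 ≤ 0, skip.
Smallest ratio is 56/17 in the row of s2, so s2 leaves.

s2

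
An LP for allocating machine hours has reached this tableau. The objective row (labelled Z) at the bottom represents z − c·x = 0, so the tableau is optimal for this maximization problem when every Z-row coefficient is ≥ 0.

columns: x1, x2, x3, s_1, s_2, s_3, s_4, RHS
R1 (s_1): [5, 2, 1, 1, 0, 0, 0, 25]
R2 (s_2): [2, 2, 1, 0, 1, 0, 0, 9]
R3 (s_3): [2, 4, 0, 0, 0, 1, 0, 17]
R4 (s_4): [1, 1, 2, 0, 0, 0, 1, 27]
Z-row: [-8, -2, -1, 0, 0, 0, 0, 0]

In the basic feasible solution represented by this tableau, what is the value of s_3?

17

s_3 is basic (row 3); its value is the RHS of that row, 17.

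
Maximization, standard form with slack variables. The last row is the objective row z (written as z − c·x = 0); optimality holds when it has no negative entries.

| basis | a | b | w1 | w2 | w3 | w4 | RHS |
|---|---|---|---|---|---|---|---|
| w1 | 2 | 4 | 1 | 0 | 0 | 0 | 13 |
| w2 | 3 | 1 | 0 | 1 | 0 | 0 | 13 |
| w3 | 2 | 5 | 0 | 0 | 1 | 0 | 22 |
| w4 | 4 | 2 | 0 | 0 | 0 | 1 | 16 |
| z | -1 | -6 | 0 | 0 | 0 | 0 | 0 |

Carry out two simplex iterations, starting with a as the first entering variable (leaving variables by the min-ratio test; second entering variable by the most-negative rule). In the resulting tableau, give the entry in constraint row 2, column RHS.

11/6

Ratio test on column a — row 1: 13/2 = 13/2; row 2: 13/3 = 13/3; row 3: 22/2 = 11; row 4: 16/4 = 4. Minimum is 4 at row 4 (w4 leaves); pivot element 4.
Divide row 4 by 4; eliminate column a from the other rows.
Second iteration: most negative z-row entry is -11/2 in column b, so b enters.
Ratio test on column b — row 1: 5/3 = 5/3; row 2: entry -1/2 ≤ 0; row 3: 14/4 = 7/2; row 4: 4/(1/2) = 8. Minimum is 5/3 at row 1 (w1 leaves); pivot element 3.
Divide row 1 by 3; eliminate column b from the other rows.
After both pivots, the entry at constraint row 2, column RHS is 11/6.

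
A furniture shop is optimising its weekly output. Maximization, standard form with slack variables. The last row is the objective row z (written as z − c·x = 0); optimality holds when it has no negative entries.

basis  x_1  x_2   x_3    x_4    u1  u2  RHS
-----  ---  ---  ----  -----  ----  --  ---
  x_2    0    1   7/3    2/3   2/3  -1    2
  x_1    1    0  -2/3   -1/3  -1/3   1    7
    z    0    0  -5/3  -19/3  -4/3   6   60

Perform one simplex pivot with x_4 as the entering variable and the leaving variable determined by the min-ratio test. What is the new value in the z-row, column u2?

-7/2

Ratio test on column x_4 — row 1: 2/(2/3) = 3; row 2: entry -1/3 ≤ 0. Minimum is 3 at row 1 (x_2 leaves); pivot element 2/3.
Divide row 1 by 2/3; eliminate column x_4 from the other rows.
z-row update in column u2: 6 − (-19/3)·(-3/2) = -7/2.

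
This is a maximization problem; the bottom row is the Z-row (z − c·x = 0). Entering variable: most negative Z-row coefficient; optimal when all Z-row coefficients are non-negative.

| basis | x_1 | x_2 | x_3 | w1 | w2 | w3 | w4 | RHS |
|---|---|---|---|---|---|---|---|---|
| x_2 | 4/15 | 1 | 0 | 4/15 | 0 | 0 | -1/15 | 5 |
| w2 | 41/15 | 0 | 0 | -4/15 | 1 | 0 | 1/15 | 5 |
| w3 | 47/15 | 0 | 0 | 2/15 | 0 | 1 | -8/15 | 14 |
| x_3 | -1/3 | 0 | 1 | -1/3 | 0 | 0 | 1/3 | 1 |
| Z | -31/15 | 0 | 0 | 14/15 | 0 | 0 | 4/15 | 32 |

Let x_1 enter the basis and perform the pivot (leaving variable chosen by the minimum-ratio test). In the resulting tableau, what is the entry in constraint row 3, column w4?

-25/41

Ratio test on column x_1 — row 1: 5/(4/15) = 75/4; row 2: 5/(41/15) = 75/41; row 3: 14/(47/15) = 210/47; row 4: entry -1/3 ≤ 0. Minimum is 75/41 at row 2 (w2 leaves); pivot element 41/15.
Divide row 2 by 41/15; eliminate column x_1 from the other rows.
Row 3 update in column w4: -8/15 − (47/15)·(1/41) = -25/41.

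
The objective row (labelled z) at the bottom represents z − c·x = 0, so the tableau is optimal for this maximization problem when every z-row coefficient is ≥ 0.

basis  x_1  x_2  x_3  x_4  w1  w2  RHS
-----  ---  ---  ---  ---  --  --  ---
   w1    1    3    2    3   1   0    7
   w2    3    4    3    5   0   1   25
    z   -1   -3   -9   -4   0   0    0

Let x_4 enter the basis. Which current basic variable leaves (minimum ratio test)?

w1

Column x_4 entries and ratios — w1: 7/3 = 7/3; w2: 25/5 = 5.
Smallest ratio is 7/3 in the row of w1, so w1 leaves.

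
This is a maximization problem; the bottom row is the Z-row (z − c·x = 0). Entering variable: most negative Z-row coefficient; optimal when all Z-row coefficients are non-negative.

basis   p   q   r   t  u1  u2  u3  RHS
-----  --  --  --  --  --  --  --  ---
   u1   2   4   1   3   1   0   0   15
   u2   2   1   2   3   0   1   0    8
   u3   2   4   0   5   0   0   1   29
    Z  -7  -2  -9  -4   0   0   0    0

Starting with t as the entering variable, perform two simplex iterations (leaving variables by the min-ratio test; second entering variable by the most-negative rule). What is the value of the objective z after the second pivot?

Ratio test on column t — row 1: 15/3 = 5; row 2: 8/3 = 8/3; row 3: 29/5 = 29/5. Minimum is 8/3 at row 2 (u2 leaves); pivot element 3.
Pivot on row 2; the Z-row RHS becomes 0 − (-4)·(8/3) = 32/3.
Next entering variable (most negative Z-row entry -19/3): r.
Ratio test on column r — row 1: entry -1 ≤ 0; row 2: (8/3)/(2/3) = 4; row 3: entry -10/3 ≤ 0. Minimum is 4 at row 2 (t leaves); pivot element 2/3.
After the second pivot the Z-row RHS is 32/3 − (-19/3)·4 = 36.

36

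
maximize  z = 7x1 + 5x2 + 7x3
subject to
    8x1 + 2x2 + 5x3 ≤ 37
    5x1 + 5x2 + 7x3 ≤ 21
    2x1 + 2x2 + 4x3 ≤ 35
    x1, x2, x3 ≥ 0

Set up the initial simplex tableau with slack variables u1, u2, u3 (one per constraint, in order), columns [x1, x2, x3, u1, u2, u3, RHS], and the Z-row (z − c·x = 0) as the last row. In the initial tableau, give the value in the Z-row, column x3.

The Z-row carries the negated objective coefficients: the x3 entry is -7.

-7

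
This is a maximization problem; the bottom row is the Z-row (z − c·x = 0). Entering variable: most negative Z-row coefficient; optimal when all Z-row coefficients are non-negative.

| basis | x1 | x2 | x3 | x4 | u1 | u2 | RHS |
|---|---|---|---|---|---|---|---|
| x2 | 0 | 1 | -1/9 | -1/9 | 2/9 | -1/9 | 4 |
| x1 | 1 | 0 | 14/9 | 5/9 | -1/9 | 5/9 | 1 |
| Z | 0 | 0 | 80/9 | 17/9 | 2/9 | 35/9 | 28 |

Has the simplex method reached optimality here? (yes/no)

yes

Every Z-row coefficient is ≥ 0, so the tableau is optimal.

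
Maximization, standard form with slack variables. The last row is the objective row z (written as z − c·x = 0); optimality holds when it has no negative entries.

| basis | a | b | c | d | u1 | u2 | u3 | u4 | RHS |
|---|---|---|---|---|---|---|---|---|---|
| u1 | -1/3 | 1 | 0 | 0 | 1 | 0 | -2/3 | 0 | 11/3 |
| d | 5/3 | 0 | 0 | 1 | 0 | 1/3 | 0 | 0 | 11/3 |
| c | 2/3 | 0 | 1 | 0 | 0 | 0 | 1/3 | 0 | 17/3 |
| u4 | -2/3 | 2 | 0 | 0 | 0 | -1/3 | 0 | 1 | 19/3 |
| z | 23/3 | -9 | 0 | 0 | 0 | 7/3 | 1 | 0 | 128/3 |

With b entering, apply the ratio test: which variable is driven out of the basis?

u4

Column b entries and ratios — u1: (11/3)/1 = 11/3; d: 0 ≤ 0, skip; c: 0 ≤ 0, skip; u4: (19/3)/2 = 19/6.
Smallest ratio is 19/6 in the row of u4, so u4 leaves.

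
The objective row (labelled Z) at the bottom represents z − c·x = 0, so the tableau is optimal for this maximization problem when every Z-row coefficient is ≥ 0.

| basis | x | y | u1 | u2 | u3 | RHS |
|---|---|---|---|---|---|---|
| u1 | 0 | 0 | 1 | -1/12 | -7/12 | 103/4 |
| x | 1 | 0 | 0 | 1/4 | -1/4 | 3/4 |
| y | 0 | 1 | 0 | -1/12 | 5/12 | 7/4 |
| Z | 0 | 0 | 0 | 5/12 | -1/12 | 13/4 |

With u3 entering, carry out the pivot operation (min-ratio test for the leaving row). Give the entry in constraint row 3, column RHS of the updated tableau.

21/5

Ratio test on column u3 — row 1: entry -7/12 ≤ 0; row 2: entry -1/4 ≤ 0; row 3: (7/4)/(5/12) = 21/5. Minimum is 21/5 at row 3 (y leaves); pivot element 5/12.
Divide row 3 by 5/12; eliminate column u3 from the other rows.
In the new row 3, the RHS entry is the old entry divided by the pivot: (7/4)/(5/12) = 21/5.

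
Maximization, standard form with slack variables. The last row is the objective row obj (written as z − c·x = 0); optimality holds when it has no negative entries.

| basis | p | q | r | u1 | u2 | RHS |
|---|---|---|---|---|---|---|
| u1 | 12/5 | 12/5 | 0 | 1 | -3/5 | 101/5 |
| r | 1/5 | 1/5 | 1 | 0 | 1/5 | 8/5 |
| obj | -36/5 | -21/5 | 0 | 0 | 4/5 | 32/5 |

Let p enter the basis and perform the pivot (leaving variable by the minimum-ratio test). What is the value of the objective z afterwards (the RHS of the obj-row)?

Ratio test on column p — row 1: (101/5)/(12/5) = 101/12; row 2: (8/5)/(1/5) = 8. Minimum is 8 at row 2 (r leaves); pivot element 1/5.
Pivot on row 2; the obj-row RHS becomes 32/5 − (-36/5)·8 = 64.

64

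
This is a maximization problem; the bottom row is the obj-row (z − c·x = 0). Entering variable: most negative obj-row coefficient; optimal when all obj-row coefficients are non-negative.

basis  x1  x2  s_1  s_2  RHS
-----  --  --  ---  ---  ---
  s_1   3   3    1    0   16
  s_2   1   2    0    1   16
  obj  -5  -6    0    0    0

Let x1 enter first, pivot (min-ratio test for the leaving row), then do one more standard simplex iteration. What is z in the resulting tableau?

32

Ratio test on column x1 — row 1: 16/3 = 16/3; row 2: 16/1 = 16. Minimum is 16/3 at row 1 (s_1 leaves); pivot element 3.
Pivot on row 1; the obj-row RHS becomes 0 − (-5)·(16/3) = 80/3.
Next entering variable (most negative obj-row entry -1): x2.
Ratio test on column x2 — row 1: (16/3)/1 = 16/3; row 2: (32/3)/1 = 32/3. Minimum is 16/3 at row 1 (x1 leaves); pivot element 1.
After the second pivot the obj-row RHS is 80/3 − (-1)·(16/3) = 32.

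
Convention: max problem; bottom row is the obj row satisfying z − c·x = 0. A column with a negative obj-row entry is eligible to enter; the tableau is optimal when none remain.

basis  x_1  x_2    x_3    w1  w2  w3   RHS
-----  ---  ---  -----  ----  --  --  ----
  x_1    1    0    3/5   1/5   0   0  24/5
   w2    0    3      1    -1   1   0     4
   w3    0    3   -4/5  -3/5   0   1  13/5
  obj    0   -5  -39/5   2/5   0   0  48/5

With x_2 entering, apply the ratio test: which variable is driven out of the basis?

Column x_2 entries and ratios — x_1: 0 ≤ 0, skip; w2: 4/3 = 4/3; w3: (13/5)/3 = 13/15.
Smallest ratio is 13/15 in the row of w3, so w3 leaves.

w3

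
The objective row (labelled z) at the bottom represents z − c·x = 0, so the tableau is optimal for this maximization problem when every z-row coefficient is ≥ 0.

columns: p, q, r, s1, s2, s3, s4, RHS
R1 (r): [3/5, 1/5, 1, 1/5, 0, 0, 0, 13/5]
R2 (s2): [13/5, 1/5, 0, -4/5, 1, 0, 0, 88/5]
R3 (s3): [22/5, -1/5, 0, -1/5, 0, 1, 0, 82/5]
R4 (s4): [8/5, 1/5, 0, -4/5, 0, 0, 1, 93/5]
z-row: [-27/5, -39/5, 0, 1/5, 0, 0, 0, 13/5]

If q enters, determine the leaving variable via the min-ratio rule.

Column q entries and ratios — r: (13/5)/(1/5) = 13; s2: (88/5)/(1/5) = 88; s3: -1/5 ≤ 0, skip; s4: (93/5)/(1/5) = 93.
Smallest ratio is 13 in the row of r, so r leaves.

r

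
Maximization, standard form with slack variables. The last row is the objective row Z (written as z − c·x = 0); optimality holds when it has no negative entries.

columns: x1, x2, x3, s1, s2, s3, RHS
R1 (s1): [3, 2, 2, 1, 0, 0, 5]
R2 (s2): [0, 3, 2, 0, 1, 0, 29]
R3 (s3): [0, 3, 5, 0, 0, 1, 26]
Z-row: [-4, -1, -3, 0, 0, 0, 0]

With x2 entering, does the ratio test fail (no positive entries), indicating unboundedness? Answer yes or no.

no

Column x2 has positive entries in row(s) 1, 2, 3, so the ratio test bounds it — not unbounded.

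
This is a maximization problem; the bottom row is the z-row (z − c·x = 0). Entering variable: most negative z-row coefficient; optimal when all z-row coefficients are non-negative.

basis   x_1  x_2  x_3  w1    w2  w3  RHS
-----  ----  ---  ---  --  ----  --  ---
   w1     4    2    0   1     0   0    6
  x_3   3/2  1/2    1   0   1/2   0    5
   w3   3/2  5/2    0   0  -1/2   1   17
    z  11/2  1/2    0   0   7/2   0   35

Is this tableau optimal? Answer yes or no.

yes

Every z-row coefficient is ≥ 0, so the tableau is optimal.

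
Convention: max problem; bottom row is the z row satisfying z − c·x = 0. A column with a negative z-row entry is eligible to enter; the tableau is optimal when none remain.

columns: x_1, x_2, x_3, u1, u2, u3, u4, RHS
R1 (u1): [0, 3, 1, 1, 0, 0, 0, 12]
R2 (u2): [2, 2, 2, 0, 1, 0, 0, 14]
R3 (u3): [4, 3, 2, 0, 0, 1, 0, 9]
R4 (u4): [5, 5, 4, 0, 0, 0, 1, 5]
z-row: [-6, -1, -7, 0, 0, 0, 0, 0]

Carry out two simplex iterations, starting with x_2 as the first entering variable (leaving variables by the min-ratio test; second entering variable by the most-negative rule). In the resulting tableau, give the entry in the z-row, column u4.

7/4

Ratio test on column x_2 — row 1: 12/3 = 4; row 2: 14/2 = 7; row 3: 9/3 = 3; row 4: 5/5 = 1. Minimum is 1 at row 4 (u4 leaves); pivot element 5.
Divide row 4 by 5; eliminate column x_2 from the other rows.
Second iteration: most negative z-row entry is -31/5 in column x_3, so x_3 enters.
Ratio test on column x_3 — row 1: entry -7/5 ≤ 0; row 2: 12/(2/5) = 30; row 3: entry -2/5 ≤ 0; row 4: 1/(4/5) = 5/4. Minimum is 5/4 at row 4 (x_2 leaves); pivot element 4/5.
Divide row 4 by 4/5; eliminate column x_3 from the other rows.
After both pivots, the entry at the z-row, column u4 is 7/4.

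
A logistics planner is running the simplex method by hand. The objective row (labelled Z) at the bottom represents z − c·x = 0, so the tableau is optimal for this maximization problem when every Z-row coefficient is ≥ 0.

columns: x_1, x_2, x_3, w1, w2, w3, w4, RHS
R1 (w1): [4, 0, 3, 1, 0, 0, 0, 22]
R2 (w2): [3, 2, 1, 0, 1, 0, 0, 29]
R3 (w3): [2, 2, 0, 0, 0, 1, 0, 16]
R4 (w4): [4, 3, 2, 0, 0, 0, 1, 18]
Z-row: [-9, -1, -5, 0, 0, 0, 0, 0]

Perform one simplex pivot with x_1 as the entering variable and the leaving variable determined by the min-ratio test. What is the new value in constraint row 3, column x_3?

-1

Ratio test on column x_1 — row 1: 22/4 = 11/2; row 2: 29/3 = 29/3; row 3: 16/2 = 8; row 4: 18/4 = 9/2. Minimum is 9/2 at row 4 (w4 leaves); pivot element 4.
Divide row 4 by 4; eliminate column x_1 from the other rows.
Row 3 update in column x_3: 0 − 2·(1/2) = -1.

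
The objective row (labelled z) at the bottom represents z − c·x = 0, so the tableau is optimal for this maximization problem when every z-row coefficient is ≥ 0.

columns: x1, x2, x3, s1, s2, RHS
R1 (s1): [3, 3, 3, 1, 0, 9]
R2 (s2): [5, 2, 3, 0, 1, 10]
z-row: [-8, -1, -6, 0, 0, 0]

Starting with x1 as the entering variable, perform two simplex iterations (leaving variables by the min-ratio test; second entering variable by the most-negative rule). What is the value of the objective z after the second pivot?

19

Ratio test on column x1 — row 1: 9/3 = 3; row 2: 10/5 = 2. Minimum is 2 at row 2 (s2 leaves); pivot element 5.
Pivot on row 2; the z-row RHS becomes 0 − (-8)·2 = 16.
Next entering variable (most negative z-row entry -6/5): x3.
Ratio test on column x3 — row 1: 3/(6/5) = 5/2; row 2: 2/(3/5) = 10/3. Minimum is 5/2 at row 1 (s1 leaves); pivot element 6/5.
After the second pivot the z-row RHS is 16 − (-6/5)·(5/2) = 19.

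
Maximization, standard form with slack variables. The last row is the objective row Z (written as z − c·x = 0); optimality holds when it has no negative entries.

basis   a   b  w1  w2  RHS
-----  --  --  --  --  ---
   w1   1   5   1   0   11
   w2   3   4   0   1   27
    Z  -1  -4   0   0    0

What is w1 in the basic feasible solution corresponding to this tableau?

w1 is basic (row 1); its value is the RHS of that row, 11.

11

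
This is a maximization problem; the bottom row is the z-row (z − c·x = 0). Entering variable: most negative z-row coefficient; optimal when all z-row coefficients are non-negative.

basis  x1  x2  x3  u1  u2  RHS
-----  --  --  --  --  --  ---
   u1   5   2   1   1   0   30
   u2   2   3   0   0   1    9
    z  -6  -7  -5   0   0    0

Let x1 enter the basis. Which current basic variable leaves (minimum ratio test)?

u2

Column x1 entries and ratios — u1: 30/5 = 6; u2: 9/2 = 9/2.
Smallest ratio is 9/2 in the row of u2, so u2 leaves.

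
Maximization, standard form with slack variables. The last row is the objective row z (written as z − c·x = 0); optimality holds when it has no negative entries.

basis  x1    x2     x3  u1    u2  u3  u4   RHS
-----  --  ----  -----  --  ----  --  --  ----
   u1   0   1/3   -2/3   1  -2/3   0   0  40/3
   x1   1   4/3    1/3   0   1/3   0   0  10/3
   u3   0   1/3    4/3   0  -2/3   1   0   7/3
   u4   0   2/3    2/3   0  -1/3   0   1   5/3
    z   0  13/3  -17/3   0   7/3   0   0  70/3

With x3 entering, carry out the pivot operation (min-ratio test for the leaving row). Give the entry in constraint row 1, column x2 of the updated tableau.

1/2

Ratio test on column x3 — row 1: entry -2/3 ≤ 0; row 2: (10/3)/(1/3) = 10; row 3: (7/3)/(4/3) = 7/4; row 4: (5/3)/(2/3) = 5/2. Minimum is 7/4 at row 3 (u3 leaves); pivot element 4/3.
Divide row 3 by 4/3; eliminate column x3 from the other rows.
Row 1 update in column x2: 1/3 − (-2/3)·(1/4) = 1/2.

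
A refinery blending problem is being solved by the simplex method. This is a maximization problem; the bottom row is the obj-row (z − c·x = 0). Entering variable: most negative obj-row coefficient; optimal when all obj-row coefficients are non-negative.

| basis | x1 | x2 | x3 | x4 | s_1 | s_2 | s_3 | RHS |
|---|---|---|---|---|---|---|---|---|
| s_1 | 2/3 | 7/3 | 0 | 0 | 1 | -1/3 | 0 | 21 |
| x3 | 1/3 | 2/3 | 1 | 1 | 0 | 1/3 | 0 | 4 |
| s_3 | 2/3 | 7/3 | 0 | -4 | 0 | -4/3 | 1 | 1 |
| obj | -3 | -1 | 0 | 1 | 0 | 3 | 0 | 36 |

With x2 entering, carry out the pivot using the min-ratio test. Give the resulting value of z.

255/7

Ratio test on column x2 — row 1: 21/(7/3) = 9; row 2: 4/(2/3) = 6; row 3: 1/(7/3) = 3/7. Minimum is 3/7 at row 3 (s_3 leaves); pivot element 7/3.
Pivot on row 3; the obj-row RHS becomes 36 − (-1)·(3/7) = 255/7.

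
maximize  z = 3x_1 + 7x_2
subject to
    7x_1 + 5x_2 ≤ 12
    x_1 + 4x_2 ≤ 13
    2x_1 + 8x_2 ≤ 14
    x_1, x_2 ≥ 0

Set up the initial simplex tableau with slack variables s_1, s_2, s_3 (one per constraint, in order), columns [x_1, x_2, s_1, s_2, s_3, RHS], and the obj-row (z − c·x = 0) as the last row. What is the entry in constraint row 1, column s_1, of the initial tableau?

Slack s_1 belongs to constraint 1; its column is the unit vector e_1, so the entry in row 1 is 1.

1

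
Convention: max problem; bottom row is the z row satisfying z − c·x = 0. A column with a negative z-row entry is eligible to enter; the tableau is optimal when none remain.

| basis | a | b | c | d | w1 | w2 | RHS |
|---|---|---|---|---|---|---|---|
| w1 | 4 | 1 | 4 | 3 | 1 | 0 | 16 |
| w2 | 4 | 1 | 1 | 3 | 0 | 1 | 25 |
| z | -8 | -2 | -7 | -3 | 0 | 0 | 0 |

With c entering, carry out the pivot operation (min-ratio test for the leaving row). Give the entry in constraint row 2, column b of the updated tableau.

Ratio test on column c — row 1: 16/4 = 4; row 2: 25/1 = 25. Minimum is 4 at row 1 (w1 leaves); pivot element 4.
Divide row 1 by 4; eliminate column c from the other rows.
Row 2 update in column b: 1 − 1·(1/4) = 3/4.

3/4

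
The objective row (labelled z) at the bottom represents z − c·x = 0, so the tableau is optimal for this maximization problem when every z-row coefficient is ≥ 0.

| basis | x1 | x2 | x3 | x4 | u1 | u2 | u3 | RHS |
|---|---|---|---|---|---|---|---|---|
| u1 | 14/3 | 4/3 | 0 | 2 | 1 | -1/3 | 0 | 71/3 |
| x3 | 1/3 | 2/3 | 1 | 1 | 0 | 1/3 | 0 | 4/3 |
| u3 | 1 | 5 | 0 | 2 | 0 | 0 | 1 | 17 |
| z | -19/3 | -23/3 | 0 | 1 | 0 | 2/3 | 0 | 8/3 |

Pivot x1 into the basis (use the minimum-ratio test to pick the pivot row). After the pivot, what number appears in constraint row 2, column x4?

Ratio test on column x1 — row 1: (71/3)/(14/3) = 71/14; row 2: (4/3)/(1/3) = 4; row 3: 17/1 = 17. Minimum is 4 at row 2 (x3 leaves); pivot element 1/3.
Divide row 2 by 1/3; eliminate column x1 from the other rows.
In the new row 2, the x4 entry is the old entry divided by the pivot: 1/(1/3) = 3.

3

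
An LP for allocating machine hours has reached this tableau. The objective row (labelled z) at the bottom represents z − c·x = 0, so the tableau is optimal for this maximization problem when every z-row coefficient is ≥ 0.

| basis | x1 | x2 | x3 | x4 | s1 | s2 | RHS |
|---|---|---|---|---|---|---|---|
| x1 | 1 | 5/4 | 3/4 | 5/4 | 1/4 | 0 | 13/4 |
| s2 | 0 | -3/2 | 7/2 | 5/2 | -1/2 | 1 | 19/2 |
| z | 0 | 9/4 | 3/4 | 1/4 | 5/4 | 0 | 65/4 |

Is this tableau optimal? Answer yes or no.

Every z-row coefficient is ≥ 0, so the tableau is optimal.

yes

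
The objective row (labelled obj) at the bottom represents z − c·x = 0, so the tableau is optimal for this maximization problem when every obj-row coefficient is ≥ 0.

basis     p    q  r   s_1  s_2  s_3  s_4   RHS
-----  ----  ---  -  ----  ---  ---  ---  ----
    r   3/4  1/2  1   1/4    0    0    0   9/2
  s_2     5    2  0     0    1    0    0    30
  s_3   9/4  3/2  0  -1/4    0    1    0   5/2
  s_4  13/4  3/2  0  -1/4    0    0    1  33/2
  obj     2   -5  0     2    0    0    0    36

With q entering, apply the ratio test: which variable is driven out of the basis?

s_3

Column q entries and ratios — r: (9/2)/(1/2) = 9; s_2: 30/2 = 15; s_3: (5/2)/(3/2) = 5/3; s_4: (33/2)/(3/2) = 11.
Smallest ratio is 5/3 in the row of s_3, so s_3 leaves.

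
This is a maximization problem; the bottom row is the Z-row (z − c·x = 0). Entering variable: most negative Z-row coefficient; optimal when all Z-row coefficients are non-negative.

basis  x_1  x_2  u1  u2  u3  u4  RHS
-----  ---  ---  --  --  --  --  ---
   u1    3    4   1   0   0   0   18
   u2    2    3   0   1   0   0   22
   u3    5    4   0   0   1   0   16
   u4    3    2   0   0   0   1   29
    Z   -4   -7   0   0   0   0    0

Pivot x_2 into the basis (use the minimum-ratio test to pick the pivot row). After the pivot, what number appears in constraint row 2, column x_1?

Ratio test on column x_2 — row 1: 18/4 = 9/2; row 2: 22/3 = 22/3; row 3: 16/4 = 4; row 4: 29/2 = 29/2. Minimum is 4 at row 3 (u3 leaves); pivot element 4.
Divide row 3 by 4; eliminate column x_2 from the other rows.
Row 2 update in column x_1: 2 − 3·(5/4) = -7/4.

-7/4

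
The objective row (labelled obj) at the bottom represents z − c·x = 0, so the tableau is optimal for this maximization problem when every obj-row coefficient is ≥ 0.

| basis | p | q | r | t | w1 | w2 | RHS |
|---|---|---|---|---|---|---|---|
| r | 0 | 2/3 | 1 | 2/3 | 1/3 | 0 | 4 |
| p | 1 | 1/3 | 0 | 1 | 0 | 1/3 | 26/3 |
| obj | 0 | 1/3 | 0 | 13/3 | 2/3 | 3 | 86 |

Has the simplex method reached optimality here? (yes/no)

Every obj-row coefficient is ≥ 0, so the tableau is optimal.

yes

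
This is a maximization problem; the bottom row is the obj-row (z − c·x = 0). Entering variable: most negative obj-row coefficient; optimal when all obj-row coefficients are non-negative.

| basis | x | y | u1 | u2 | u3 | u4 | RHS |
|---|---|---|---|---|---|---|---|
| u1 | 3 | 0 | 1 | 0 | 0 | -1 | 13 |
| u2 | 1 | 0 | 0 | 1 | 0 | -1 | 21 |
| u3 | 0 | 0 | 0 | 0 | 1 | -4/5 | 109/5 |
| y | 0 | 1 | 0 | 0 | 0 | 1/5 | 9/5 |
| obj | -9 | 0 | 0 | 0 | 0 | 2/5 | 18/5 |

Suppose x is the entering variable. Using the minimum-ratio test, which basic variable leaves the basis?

u1

Column x entries and ratios — u1: 13/3 = 13/3; u2: 21/1 = 21; u3: 0 ≤ 0, skip; y: 0 ≤ 0, skip.
Smallest ratio is 13/3 in the row of u1, so u1 leaves.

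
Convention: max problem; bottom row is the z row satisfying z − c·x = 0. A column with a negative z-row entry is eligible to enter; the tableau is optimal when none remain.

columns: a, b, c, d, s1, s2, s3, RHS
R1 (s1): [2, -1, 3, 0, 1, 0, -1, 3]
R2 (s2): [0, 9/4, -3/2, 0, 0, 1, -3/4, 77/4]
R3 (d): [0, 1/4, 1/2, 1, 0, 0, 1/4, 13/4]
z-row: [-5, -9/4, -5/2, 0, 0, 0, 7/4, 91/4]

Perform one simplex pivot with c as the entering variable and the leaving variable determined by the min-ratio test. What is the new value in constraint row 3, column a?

Ratio test on column c — row 1: 3/3 = 1; row 2: entry -3/2 ≤ 0; row 3: (13/4)/(1/2) = 13/2. Minimum is 1 at row 1 (s1 leaves); pivot element 3.
Divide row 1 by 3; eliminate column c from the other rows.
Row 3 update in column a: 0 − (1/2)·(2/3) = -1/3.

-1/3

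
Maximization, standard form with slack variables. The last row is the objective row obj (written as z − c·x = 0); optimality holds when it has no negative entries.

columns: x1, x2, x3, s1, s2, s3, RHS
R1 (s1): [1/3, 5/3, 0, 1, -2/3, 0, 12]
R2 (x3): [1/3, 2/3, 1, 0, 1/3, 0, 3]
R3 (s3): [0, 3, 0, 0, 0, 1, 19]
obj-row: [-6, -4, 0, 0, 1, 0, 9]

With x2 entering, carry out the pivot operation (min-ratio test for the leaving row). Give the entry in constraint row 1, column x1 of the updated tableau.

-1/2

Ratio test on column x2 — row 1: 12/(5/3) = 36/5; row 2: 3/(2/3) = 9/2; row 3: 19/3 = 19/3. Minimum is 9/2 at row 2 (x3 leaves); pivot element 2/3.
Divide row 2 by 2/3; eliminate column x2 from the other rows.
Row 1 update in column x1: 1/3 − (5/3)·(1/2) = -1/2.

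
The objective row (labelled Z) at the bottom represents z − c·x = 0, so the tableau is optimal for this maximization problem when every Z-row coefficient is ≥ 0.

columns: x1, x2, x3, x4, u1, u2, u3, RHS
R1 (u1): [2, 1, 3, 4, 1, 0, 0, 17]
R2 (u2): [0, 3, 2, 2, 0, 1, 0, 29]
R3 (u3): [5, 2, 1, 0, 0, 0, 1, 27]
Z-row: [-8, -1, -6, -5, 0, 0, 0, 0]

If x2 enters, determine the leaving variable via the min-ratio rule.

Column x2 entries and ratios — u1: 17/1 = 17; u2: 29/3 = 29/3; u3: 27/2 = 27/2.
Smallest ratio is 29/3 in the row of u2, so u2 leaves.

u2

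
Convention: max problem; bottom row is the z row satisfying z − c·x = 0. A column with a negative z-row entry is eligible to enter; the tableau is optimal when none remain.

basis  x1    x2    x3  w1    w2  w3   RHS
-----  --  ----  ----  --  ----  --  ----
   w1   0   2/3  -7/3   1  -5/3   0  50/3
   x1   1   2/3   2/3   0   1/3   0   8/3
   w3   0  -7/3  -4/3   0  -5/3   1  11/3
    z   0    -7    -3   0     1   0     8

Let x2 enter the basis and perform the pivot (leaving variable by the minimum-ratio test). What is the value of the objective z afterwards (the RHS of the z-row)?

Ratio test on column x2 — row 1: (50/3)/(2/3) = 25; row 2: (8/3)/(2/3) = 4; row 3: entry -7/3 ≤ 0. Minimum is 4 at row 2 (x1 leaves); pivot element 2/3.
Pivot on row 2; the z-row RHS becomes 8 − (-7)·4 = 36.

36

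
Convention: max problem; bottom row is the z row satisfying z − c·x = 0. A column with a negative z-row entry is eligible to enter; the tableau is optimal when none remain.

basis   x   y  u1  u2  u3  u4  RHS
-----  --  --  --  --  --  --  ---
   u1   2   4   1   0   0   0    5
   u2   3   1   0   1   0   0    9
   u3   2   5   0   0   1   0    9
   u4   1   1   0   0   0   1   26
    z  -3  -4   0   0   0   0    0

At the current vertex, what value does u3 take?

9

u3 is basic (row 3); its value is the RHS of that row, 9.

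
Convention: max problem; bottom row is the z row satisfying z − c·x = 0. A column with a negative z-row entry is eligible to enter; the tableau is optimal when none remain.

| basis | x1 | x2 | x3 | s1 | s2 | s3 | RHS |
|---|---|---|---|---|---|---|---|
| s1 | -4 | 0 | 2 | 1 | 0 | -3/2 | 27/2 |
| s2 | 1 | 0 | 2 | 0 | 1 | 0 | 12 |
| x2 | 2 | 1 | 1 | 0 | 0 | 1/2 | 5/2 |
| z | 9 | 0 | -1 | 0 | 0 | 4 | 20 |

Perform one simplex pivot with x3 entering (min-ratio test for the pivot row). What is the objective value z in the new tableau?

45/2

Ratio test on column x3 — row 1: (27/2)/2 = 27/4; row 2: 12/2 = 6; row 3: (5/2)/1 = 5/2. Minimum is 5/2 at row 3 (x2 leaves); pivot element 1.
Pivot on row 3; the z-row RHS becomes 20 − (-1)·(5/2) = 45/2.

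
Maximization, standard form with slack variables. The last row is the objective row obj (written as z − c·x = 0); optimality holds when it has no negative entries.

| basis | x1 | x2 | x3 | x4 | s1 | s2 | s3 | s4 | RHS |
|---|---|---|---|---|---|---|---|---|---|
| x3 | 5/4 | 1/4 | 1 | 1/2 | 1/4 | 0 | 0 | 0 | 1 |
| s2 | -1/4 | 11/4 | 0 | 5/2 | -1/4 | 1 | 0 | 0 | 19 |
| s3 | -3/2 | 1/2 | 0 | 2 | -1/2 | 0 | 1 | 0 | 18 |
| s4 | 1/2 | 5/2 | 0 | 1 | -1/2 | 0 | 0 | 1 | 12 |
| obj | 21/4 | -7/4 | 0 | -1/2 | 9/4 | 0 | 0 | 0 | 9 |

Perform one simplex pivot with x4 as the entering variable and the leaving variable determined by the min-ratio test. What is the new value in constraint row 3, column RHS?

Ratio test on column x4 — row 1: 1/(1/2) = 2; row 2: 19/(5/2) = 38/5; row 3: 18/2 = 9; row 4: 12/1 = 12. Minimum is 2 at row 1 (x3 leaves); pivot element 1/2.
Divide row 1 by 1/2; eliminate column x4 from the other rows.
Row 3 update in column RHS: 18 − 2·2 = 14.

14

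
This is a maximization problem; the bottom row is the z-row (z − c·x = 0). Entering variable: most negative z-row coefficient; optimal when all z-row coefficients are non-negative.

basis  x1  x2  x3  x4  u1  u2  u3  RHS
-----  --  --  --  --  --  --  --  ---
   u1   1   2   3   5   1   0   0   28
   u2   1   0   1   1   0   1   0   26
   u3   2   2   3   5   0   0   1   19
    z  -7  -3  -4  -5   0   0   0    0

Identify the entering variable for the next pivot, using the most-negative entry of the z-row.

Negative z-row entries: x1: -7, x2: -3, x3: -4, x4: -5.
The most negative is -7 in column x1, so x1 enters.

x1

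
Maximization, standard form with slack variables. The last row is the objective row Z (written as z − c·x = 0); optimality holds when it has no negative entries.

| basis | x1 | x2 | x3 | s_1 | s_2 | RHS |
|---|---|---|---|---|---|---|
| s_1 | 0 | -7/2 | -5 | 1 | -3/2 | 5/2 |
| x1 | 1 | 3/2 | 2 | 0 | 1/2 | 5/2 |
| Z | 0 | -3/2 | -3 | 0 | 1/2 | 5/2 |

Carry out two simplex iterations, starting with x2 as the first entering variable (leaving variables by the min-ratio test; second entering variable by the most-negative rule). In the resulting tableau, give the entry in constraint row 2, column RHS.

5/4

Ratio test on column x2 — row 1: entry -7/2 ≤ 0; row 2: (5/2)/(3/2) = 5/3. Minimum is 5/3 at row 2 (x1 leaves); pivot element 3/2.
Divide row 2 by 3/2; eliminate column x2 from the other rows.
Second iteration: most negative Z-row entry is -1 in column x3, so x3 enters.
Ratio test on column x3 — row 1: entry -1/3 ≤ 0; row 2: (5/3)/(4/3) = 5/4. Minimum is 5/4 at row 2 (x2 leaves); pivot element 4/3.
Divide row 2 by 4/3; eliminate column x3 from the other rows.
After both pivots, the entry at constraint row 2, column RHS is 5/4.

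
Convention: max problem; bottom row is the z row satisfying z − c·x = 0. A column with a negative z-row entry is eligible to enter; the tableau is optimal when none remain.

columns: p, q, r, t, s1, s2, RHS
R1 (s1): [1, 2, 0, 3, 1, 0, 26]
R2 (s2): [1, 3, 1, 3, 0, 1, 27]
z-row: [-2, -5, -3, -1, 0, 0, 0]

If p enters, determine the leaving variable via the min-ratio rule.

Column p entries and ratios — s1: 26/1 = 26; s2: 27/1 = 27.
Smallest ratio is 26 in the row of s1, so s1 leaves.

s1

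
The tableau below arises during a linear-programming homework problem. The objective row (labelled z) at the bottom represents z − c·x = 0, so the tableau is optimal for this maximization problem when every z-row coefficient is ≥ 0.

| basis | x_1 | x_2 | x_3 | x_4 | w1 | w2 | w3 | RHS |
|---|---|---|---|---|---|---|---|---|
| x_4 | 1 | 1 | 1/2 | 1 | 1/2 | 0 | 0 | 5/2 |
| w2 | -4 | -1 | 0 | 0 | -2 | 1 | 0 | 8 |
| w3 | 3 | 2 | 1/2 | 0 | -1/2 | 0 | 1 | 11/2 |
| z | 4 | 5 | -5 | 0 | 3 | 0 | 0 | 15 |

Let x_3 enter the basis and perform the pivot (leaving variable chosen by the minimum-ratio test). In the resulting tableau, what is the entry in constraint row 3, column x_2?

1

Ratio test on column x_3 — row 1: (5/2)/(1/2) = 5; row 2: entry 0 ≤ 0; row 3: (11/2)/(1/2) = 11. Minimum is 5 at row 1 (x_4 leaves); pivot element 1/2.
Divide row 1 by 1/2; eliminate column x_3 from the other rows.
Row 3 update in column x_2: 2 − (1/2)·2 = 1.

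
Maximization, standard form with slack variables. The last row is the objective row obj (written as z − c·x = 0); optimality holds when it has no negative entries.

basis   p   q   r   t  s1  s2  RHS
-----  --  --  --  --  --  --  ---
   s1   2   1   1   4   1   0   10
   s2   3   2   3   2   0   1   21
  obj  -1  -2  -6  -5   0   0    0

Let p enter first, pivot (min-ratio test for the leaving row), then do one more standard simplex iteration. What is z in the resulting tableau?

27

Ratio test on column p — row 1: 10/2 = 5; row 2: 21/3 = 7. Minimum is 5 at row 1 (s1 leaves); pivot element 2.
Pivot on row 1; the obj-row RHS becomes 0 − (-1)·5 = 5.
Next entering variable (most negative obj-row entry -11/2): r.
Ratio test on column r — row 1: 5/(1/2) = 10; row 2: 6/(3/2) = 4. Minimum is 4 at row 2 (s2 leaves); pivot element 3/2.
After the second pivot the obj-row RHS is 5 − (-11/2)·4 = 27.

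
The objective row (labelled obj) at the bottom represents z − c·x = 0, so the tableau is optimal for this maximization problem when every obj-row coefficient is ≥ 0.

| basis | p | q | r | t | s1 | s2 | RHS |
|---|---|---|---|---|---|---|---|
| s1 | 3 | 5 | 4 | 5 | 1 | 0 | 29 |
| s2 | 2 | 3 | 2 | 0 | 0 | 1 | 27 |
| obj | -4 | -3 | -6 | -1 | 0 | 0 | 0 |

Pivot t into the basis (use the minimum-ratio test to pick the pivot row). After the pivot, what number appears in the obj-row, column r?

Ratio test on column t — row 1: 29/5 = 29/5; row 2: entry 0 ≤ 0. Minimum is 29/5 at row 1 (s1 leaves); pivot element 5.
Divide row 1 by 5; eliminate column t from the other rows.
obj-row update in column r: -6 − (-1)·(4/5) = -26/5.

-26/5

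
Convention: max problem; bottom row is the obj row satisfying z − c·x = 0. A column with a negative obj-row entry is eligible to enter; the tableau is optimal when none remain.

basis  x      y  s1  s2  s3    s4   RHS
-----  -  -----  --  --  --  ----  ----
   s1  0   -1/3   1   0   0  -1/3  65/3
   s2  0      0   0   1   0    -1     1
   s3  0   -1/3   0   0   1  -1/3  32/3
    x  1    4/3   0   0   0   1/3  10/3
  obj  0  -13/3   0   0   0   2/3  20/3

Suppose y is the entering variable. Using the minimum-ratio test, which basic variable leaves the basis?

Column y entries and ratios — s1: -1/3 ≤ 0, skip; s2: 0 ≤ 0, skip; s3: -1/3 ≤ 0, skip; x: (10/3)/(4/3) = 5/2.
Smallest ratio is 5/2 in the row of x, so x leaves.

x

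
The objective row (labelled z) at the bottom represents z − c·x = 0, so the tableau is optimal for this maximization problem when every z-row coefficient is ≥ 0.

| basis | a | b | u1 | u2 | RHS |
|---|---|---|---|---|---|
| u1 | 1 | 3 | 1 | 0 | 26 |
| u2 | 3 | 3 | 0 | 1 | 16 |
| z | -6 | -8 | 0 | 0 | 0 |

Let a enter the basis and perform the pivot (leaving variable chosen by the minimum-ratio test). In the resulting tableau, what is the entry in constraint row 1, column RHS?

62/3

Ratio test on column a — row 1: 26/1 = 26; row 2: 16/3 = 16/3. Minimum is 16/3 at row 2 (u2 leaves); pivot element 3.
Divide row 2 by 3; eliminate column a from the other rows.
Row 1 update in column RHS: 26 − 1·(16/3) = 62/3.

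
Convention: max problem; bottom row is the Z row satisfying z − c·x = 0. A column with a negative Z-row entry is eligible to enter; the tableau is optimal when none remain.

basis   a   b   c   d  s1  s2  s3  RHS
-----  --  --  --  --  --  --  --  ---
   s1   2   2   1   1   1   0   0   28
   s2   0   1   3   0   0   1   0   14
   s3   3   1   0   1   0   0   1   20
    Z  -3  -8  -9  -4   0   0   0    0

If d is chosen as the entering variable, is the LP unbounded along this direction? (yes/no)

no

Column d has positive entries in row(s) 1, 3, so the ratio test bounds it — not unbounded.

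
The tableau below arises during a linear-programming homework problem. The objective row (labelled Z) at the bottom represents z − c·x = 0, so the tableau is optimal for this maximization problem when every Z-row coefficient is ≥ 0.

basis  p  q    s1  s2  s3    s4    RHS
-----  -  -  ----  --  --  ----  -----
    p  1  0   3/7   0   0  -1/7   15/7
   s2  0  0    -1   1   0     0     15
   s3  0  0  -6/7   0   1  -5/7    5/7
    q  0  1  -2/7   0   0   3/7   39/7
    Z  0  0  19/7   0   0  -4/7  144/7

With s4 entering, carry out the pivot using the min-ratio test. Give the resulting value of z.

28

Ratio test on column s4 — row 1: entry -1/7 ≤ 0; row 2: entry 0 ≤ 0; row 3: entry -5/7 ≤ 0; row 4: (39/7)/(3/7) = 13. Minimum is 13 at row 4 (q leaves); pivot element 3/7.
Pivot on row 4; the Z-row RHS becomes 144/7 − (-4/7)·13 = 28.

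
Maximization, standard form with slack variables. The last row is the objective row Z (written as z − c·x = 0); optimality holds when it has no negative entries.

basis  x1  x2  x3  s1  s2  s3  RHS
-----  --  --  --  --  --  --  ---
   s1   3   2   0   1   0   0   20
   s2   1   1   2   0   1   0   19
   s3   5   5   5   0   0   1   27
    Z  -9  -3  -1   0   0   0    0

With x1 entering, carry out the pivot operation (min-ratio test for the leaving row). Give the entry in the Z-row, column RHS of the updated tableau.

243/5

Ratio test on column x1 — row 1: 20/3 = 20/3; row 2: 19/1 = 19; row 3: 27/5 = 27/5. Minimum is 27/5 at row 3 (s3 leaves); pivot element 5.
Divide row 3 by 5; eliminate column x1 from the other rows.
Z-row update in column RHS: 0 − (-9)·(27/5) = 243/5.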